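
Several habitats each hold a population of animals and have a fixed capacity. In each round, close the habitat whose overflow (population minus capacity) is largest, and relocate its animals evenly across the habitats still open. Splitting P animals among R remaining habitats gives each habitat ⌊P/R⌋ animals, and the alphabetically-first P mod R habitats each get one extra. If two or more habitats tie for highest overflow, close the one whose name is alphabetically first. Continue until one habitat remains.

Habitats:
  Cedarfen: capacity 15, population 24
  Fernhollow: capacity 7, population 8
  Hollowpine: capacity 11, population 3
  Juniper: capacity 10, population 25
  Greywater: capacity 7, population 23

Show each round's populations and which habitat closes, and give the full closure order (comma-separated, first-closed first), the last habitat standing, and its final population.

Round 1: Cedarfen=24 Fernhollow=8 Greywater=23 Hollowpine=3 Juniper=25 → close Greywater (overflow 16)
  23÷4 = 5 each, +1 to first 3
Round 2: Cedarfen=30 Fernhollow=14 Hollowpine=9 Juniper=30 → close Juniper (overflow 20)
  30÷3 = 10 each, +1 to first 0
Round 3: Cedarfen=40 Fernhollow=24 Hollowpine=19 → close Cedarfen (overflow 25)
  40÷2 = 20 each, +1 to first 0
Round 4: Fernhollow=44 Hollowpine=39 → close Fernhollow (overflow 37)
  44÷1 = 44 each, +1 to first 0

Closure order: Greywater, Juniper, Cedarfen, Fernhollow
Last habitat: Hollowpine with 83 animals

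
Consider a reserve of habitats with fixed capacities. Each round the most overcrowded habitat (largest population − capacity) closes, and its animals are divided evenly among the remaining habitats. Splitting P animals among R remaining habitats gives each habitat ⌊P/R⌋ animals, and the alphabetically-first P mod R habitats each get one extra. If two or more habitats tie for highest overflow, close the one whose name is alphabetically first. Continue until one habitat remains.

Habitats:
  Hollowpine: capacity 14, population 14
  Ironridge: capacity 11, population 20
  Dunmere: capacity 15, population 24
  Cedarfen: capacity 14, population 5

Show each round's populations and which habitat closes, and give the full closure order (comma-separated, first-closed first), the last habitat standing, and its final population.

Closure order: Dunmere, Ironridge, Hollowpine
Last habitat: Cedarfen with 63 animals

Round 1: Cedarfen=5 Dunmere=24 Hollowpine=14 Ironridge=20 → close Dunmere (overflow 9)
  24÷3 = 8 each, +1 to first 0
Round 2: Cedarfen=13 Hollowpine=22 Ironridge=28 → close Ironridge (overflow 17)
  28÷2 = 14 each, +1 to first 0
Round 3: Cedarfen=27 Hollowpine=36 → close Hollowpine (overflow 22)
  36÷1 = 36 each, +1 to first 0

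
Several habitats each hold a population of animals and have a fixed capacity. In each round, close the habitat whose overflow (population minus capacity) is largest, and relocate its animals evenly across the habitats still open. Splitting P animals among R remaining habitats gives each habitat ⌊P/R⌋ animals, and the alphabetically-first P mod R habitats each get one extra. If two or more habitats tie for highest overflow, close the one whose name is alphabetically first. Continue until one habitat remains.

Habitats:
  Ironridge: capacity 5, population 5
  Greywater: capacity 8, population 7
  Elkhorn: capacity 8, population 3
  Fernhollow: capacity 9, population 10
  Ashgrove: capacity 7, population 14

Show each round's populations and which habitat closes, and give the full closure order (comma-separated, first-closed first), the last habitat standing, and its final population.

Closure order: Ashgrove, Fernhollow, Greywater, Ironridge
Last habitat: Elkhorn with 39 animals

Round 1: Ashgrove=14 Elkhorn=3 Fernhollow=10 Greywater=7 Ironridge=5 → close Ashgrove (overflow 7)
  14÷4 = 3 each, +1 to first 2
Round 2: Elkhorn=7 Fernhollow=14 Greywater=10 Ironridge=8 → close Fernhollow (overflow 5)
  14÷3 = 4 each, +1 to first 2
Round 3: Elkhorn=12 Greywater=15 Ironridge=12 → close Greywater (overflow 7)
  15÷2 = 7 each, +1 to first 1
Round 4: Elkhorn=20 Ironridge=19 → close Ironridge (overflow 14)
  19÷1 = 19 each, +1 to first 0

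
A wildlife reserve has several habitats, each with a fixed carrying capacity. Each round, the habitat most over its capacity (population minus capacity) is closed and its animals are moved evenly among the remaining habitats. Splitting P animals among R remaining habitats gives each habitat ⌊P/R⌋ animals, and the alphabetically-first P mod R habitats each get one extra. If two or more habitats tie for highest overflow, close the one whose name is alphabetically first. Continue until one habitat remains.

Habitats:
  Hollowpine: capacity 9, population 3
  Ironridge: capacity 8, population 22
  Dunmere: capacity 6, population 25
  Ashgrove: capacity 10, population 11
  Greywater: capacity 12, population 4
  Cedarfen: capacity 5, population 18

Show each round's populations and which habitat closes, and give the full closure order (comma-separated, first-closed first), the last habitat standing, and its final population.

Closure order: Dunmere, Ironridge, Cedarfen, Ashgrove, Greywater
Last habitat: Hollowpine with 83 animals

Round 1: Ashgrove=11 Cedarfen=18 Dunmere=25 Greywater=4 Hollowpine=3 Ironridge=22 → close Dunmere (overflow 19)
  25÷5 = 5 each, +1 to first 0
Round 2: Ashgrove=16 Cedarfen=23 Greywater=9 Hollowpine=8 Ironridge=27 → close Ironridge (overflow 19)
  27÷4 = 6 each, +1 to first 3
Round 3: Ashgrove=23 Cedarfen=30 Greywater=16 Hollowpine=14 → close Cedarfen (overflow 25)
  30÷3 = 10 each, +1 to first 0
Round 4: Ashgrove=33 Greywater=26 Hollowpine=24 → close Ashgrove (overflow 23)
  33÷2 = 16 each, +1 to first 1
Round 5: Greywater=43 Hollowpine=40 → close Greywater (overflow 31)
  43÷1 = 43 each, +1 to first 0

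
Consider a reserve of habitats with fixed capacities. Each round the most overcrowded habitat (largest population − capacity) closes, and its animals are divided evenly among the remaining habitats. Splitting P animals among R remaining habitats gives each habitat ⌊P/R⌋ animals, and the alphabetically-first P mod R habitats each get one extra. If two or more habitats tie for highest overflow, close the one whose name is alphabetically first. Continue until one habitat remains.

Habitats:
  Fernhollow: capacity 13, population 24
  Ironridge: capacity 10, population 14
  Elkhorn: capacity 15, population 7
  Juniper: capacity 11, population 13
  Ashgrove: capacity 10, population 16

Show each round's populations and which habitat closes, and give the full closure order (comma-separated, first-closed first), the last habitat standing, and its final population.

Round 1: Ashgrove=16 Elkhorn=7 Fernhollow=24 Ironridge=14 Juniper=13 → close Fernhollow (overflow 11)
  24÷4 = 6 each, +1 to first 0
Round 2: Ashgrove=22 Elkhorn=13 Ironridge=20 Juniper=19 → close Ashgrove (overflow 12)
  22÷3 = 7 each, +1 to first 1
Round 3: Elkhorn=21 Ironridge=27 Juniper=26 → close Ironridge (overflow 17)
  27÷2 = 13 each, +1 to first 1
Round 4: Elkhorn=35 Juniper=39 → close Juniper (overflow 28)
  39÷1 = 39 each, +1 to first 0

Closure order: Fernhollow, Ashgrove, Ironridge, Juniper
Last habitat: Elkhorn with 74 animals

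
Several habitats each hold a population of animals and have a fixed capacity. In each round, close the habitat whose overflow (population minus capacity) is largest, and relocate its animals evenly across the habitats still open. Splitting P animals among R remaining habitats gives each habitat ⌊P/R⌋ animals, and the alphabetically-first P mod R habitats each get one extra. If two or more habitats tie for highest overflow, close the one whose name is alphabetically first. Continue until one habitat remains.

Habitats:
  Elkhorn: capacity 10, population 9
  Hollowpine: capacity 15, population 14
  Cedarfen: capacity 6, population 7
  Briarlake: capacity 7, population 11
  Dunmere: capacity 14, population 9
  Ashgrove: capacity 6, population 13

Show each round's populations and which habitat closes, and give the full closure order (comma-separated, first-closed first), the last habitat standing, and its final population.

Round 1: Ashgrove=13 Briarlake=11 Cedarfen=7 Dunmere=9 Elkhorn=9 Hollowpine=14 → close Ashgrove (overflow 7)
  13÷5 = 2 each, +1 to first 3
Round 2: Briarlake=14 Cedarfen=10 Dunmere=12 Elkhorn=11 Hollowpine=16 → close Briarlake (overflow 7)
  14÷4 = 3 each, +1 to first 2
Round 3: Cedarfen=14 Dunmere=16 Elkhorn=14 Hollowpine=19 → close Cedarfen (overflow 8)
  14÷3 = 4 each, +1 to first 2
Round 4: Dunmere=21 Elkhorn=19 Hollowpine=23 → close Elkhorn (overflow 9)
  19÷2 = 9 each, +1 to first 1
Round 5: Dunmere=31 Hollowpine=32 → close Dunmere (overflow 17)
  31÷1 = 31 each, +1 to first 0

Closure order: Ashgrove, Briarlake, Cedarfen, Elkhorn, Dunmere
Last habitat: Hollowpine with 63 animals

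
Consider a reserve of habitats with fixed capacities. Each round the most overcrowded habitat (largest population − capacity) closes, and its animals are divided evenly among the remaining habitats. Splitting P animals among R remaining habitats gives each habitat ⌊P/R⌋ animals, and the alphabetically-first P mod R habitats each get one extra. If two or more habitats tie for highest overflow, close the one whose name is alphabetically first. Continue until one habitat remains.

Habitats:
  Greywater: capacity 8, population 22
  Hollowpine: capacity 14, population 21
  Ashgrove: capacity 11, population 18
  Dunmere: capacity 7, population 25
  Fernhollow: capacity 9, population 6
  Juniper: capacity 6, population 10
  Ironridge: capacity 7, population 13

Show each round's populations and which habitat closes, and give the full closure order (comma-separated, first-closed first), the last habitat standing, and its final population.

Closure order: Dunmere, Greywater, Ashgrove, Hollowpine, Ironridge, Juniper
Last habitat: Fernhollow with 115 animals

Round 1: Ashgrove=18 Dunmere=25 Fernhollow=6 Greywater=22 Hollowpine=21 Ironridge=13 Juniper=10 → close Dunmere (overflow 18)
  25÷6 = 4 each, +1 to first 1
Round 2: Ashgrove=23 Fernhollow=10 Greywater=26 Hollowpine=25 Ironridge=17 Juniper=14 → close Greywater (overflow 18)
  26÷5 = 5 each, +1 to first 1
Round 3: Ashgrove=29 Fernhollow=15 Hollowpine=30 Ironridge=22 Juniper=19 → close Ashgrove (overflow 18)
  29÷4 = 7 each, +1 to first 1
Round 4: Fernhollow=23 Hollowpine=37 Ironridge=29 Juniper=26 → close Hollowpine (overflow 23)
  37÷3 = 12 each, +1 to first 1
Round 5: Fernhollow=36 Ironridge=41 Juniper=38 → close Ironridge (overflow 34)
  41÷2 = 20 each, +1 to first 1
Round 6: Fernhollow=57 Juniper=58 → close Juniper (overflow 52)
  58÷1 = 58 each, +1 to first 0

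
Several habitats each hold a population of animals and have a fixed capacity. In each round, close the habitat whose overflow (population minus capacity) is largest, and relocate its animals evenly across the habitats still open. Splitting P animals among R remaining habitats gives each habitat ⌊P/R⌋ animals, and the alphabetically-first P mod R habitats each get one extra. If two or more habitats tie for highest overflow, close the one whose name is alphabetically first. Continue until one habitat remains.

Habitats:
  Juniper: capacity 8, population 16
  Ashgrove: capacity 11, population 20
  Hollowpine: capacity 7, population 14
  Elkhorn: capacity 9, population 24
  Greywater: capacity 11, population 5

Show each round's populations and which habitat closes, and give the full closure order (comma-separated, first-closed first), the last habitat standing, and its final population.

Closure order: Elkhorn, Ashgrove, Hollowpine, Juniper
Last habitat: Greywater with 79 animals

Round 1: Ashgrove=20 Elkhorn=24 Greywater=5 Hollowpine=14 Juniper=16 → close Elkhorn (overflow 15)
  24÷4 = 6 each, +1 to first 0
Round 2: Ashgrove=26 Greywater=11 Hollowpine=20 Juniper=22 → close Ashgrove (overflow 15)
  26÷3 = 8 each, +1 to first 2
Round 3: Greywater=20 Hollowpine=29 Juniper=30 → close Hollowpine (overflow 22)
  29÷2 = 14 each, +1 to first 1
Round 4: Greywater=35 Juniper=44 → close Juniper (overflow 36)
  44÷1 = 44 each, +1 to first 0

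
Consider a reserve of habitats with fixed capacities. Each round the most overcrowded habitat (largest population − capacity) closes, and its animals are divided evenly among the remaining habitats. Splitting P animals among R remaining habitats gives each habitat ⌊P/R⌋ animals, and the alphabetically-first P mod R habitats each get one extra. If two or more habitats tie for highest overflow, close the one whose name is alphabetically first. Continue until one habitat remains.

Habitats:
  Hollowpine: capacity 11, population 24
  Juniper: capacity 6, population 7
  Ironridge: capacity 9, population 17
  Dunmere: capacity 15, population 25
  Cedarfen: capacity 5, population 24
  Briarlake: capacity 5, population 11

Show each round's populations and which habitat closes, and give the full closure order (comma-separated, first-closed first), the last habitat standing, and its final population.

Closure order: Cedarfen, Hollowpine, Dunmere, Briarlake, Ironridge
Last habitat: Juniper with 108 animals

Round 1: Briarlake=11 Cedarfen=24 Dunmere=25 Hollowpine=24 Ironridge=17 Juniper=7 → close Cedarfen (overflow 19)
  24÷5 = 4 each, +1 to first 4
Round 2: Briarlake=16 Dunmere=30 Hollowpine=29 Ironridge=22 Juniper=11 → close Hollowpine (overflow 18)
  29÷4 = 7 each, +1 to first 1
Round 3: Briarlake=24 Dunmere=37 Ironridge=29 Juniper=18 → close Dunmere (overflow 22)
  37÷3 = 12 each, +1 to first 1
Round 4: Briarlake=37 Ironridge=41 Juniper=30 → close Briarlake (overflow 32)
  37÷2 = 18 each, +1 to first 1
Round 5: Ironridge=60 Juniper=48 → close Ironridge (overflow 51)
  60÷1 = 60 each, +1 to first 0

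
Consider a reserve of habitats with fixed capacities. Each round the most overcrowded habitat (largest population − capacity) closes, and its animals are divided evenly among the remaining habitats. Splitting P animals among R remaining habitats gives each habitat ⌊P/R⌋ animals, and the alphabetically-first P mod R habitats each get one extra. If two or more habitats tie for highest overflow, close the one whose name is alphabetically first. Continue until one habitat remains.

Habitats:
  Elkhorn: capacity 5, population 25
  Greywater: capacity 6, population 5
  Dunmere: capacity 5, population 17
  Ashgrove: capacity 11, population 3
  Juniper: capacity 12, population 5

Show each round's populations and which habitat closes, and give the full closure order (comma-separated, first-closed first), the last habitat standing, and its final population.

Round 1: Ashgrove=3 Dunmere=17 Elkhorn=25 Greywater=5 Juniper=5 → close Elkhorn (overflow 20)
  25÷4 = 6 each, +1 to first 1
Round 2: Ashgrove=10 Dunmere=23 Greywater=11 Juniper=11 → close Dunmere (overflow 18)
  23÷3 = 7 each, +1 to first 2
Round 3: Ashgrove=18 Greywater=19 Juniper=18 → close Greywater (overflow 13)
  19÷2 = 9 each, +1 to first 1
Round 4: Ashgrove=28 Juniper=27 → close Ashgrove (overflow 17)
  28÷1 = 28 each, +1 to first 0

Closure order: Elkhorn, Dunmere, Greywater, Ashgrove
Last habitat: Juniper with 55 animals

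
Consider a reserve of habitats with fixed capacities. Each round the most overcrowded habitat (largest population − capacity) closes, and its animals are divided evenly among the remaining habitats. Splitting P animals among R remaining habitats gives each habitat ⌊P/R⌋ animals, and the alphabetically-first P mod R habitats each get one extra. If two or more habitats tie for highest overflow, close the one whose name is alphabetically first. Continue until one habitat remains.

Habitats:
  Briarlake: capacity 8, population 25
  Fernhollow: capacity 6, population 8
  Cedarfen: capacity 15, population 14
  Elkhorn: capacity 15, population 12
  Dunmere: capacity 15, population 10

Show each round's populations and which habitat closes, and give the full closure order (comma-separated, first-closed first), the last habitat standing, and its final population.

Closure order: Briarlake, Fernhollow, Cedarfen, Elkhorn
Last habitat: Dunmere with 69 animals

Round 1: Briarlake=25 Cedarfen=14 Dunmere=10 Elkhorn=12 Fernhollow=8 → close Briarlake (overflow 17)
  25÷4 = 6 each, +1 to first 1
Round 2: Cedarfen=21 Dunmere=16 Elkhorn=18 Fernhollow=14 → close Fernhollow (overflow 8)
  14÷3 = 4 each, +1 to first 2
Round 3: Cedarfen=26 Dunmere=21 Elkhorn=22 → close Cedarfen (overflow 11)
  26÷2 = 13 each, +1 to first 0
Round 4: Dunmere=34 Elkhorn=35 → close Elkhorn (overflow 20)
  35÷1 = 35 each, +1 to first 0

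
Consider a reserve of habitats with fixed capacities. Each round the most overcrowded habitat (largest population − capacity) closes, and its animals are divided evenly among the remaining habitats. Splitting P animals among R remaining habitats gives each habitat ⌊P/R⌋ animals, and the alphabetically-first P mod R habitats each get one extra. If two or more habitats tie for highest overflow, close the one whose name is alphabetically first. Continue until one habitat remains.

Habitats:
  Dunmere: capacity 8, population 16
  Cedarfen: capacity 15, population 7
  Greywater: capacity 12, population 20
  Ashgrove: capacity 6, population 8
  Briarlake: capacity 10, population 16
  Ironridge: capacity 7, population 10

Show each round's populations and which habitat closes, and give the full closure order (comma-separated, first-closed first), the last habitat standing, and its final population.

Round 1: Ashgrove=8 Briarlake=16 Cedarfen=7 Dunmere=16 Greywater=20 Ironridge=10 → close Dunmere (overflow 8)
  16÷5 = 3 each, +1 to first 1
Round 2: Ashgrove=12 Briarlake=19 Cedarfen=10 Greywater=23 Ironridge=13 → close Greywater (overflow 11)
  23÷4 = 5 each, +1 to first 3
Round 3: Ashgrove=18 Briarlake=25 Cedarfen=16 Ironridge=18 → close Briarlake (overflow 15)
  25÷3 = 8 each, +1 to first 1
Round 4: Ashgrove=27 Cedarfen=24 Ironridge=26 → close Ashgrove (overflow 21)
  27÷2 = 13 each, +1 to first 1
Round 5: Cedarfen=38 Ironridge=39 → close Ironridge (overflow 32)
  39÷1 = 39 each, +1 to first 0

Closure order: Dunmere, Greywater, Briarlake, Ashgrove, Ironridge
Last habitat: Cedarfen with 77 animals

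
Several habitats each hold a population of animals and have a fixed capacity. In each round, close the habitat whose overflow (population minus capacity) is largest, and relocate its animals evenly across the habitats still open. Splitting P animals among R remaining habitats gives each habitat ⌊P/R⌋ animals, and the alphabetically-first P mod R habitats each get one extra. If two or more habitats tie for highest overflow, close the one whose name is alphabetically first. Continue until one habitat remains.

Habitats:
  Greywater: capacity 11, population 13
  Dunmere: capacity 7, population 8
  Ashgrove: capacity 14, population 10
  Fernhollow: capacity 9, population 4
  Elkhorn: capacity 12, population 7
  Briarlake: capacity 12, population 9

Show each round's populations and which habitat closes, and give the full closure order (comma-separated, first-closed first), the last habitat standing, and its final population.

Closure order: Greywater, Dunmere, Briarlake, Ashgrove, Elkhorn
Last habitat: Fernhollow with 51 animals

Round 1: Ashgrove=10 Briarlake=9 Dunmere=8 Elkhorn=7 Fernhollow=4 Greywater=13 → close Greywater (overflow 2)
  13÷5 = 2 each, +1 to first 3
Round 2: Ashgrove=13 Briarlake=12 Dunmere=11 Elkhorn=9 Fernhollow=6 → close Dunmere (overflow 4)
  11÷4 = 2 each, +1 to first 3
Round 3: Ashgrove=16 Briarlake=15 Elkhorn=12 Fernhollow=8 → close Briarlake (overflow 3)
  15÷3 = 5 each, +1 to first 0
Round 4: Ashgrove=21 Elkhorn=17 Fernhollow=13 → close Ashgrove (overflow 7)
  21÷2 = 10 each, +1 to first 1
Round 5: Elkhorn=28 Fernhollow=23 → close Elkhorn (overflow 16)
  28÷1 = 28 each, +1 to first 0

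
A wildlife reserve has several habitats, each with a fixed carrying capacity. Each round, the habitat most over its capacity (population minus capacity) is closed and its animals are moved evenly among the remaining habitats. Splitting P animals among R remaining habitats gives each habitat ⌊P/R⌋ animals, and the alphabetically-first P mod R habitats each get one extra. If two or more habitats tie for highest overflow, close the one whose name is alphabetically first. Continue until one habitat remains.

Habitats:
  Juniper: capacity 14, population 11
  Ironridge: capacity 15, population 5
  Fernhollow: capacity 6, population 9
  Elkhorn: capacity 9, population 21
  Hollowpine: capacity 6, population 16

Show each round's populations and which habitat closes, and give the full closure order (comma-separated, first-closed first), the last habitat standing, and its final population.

Closure order: Elkhorn, Hollowpine, Fernhollow, Juniper
Last habitat: Ironridge with 62 animals

Round 1: Elkhorn=21 Fernhollow=9 Hollowpine=16 Ironridge=5 Juniper=11 → close Elkhorn (overflow 12)
  21÷4 = 5 each, +1 to first 1
Round 2: Fernhollow=15 Hollowpine=21 Ironridge=10 Juniper=16 → close Hollowpine (overflow 15)
  21÷3 = 7 each, +1 to first 0
Round 3: Fernhollow=22 Ironridge=17 Juniper=23 → close Fernhollow (overflow 16)
  22÷2 = 11 each, +1 to first 0
Round 4: Ironridge=28 Juniper=34 → close Juniper (overflow 20)
  34÷1 = 34 each, +1 to first 0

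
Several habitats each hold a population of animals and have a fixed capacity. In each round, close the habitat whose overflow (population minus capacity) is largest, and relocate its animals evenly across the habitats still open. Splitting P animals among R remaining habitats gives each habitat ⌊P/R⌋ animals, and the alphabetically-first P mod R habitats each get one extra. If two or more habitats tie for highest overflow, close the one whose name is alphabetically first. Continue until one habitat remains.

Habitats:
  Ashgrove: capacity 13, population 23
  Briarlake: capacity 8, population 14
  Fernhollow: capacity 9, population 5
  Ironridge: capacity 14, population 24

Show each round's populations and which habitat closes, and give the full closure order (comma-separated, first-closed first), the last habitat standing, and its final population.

Closure order: Ashgrove, Ironridge, Briarlake
Last habitat: Fernhollow with 66 animals

Round 1: Ashgrove=23 Briarlake=14 Fernhollow=5 Ironridge=24 → close Ashgrove (overflow 10)
  23÷3 = 7 each, +1 to first 2
Round 2: Briarlake=22 Fernhollow=13 Ironridge=31 → close Ironridge (overflow 17)
  31÷2 = 15 each, +1 to first 1
Round 3: Briarlake=38 Fernhollow=28 → close Briarlake (overflow 30)
  38÷1 = 38 each, +1 to first 0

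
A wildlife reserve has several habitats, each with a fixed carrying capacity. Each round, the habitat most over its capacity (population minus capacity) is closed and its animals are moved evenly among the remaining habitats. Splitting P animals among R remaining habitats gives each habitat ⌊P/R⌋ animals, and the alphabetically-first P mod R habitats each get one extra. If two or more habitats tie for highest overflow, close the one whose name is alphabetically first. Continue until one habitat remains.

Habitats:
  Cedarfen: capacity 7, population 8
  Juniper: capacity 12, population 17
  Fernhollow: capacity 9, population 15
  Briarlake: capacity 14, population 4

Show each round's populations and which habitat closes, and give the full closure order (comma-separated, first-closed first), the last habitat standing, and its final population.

Round 1: Briarlake=4 Cedarfen=8 Fernhollow=15 Juniper=17 → close Fernhollow (overflow 6)
  15÷3 = 5 each, +1 to first 0
Round 2: Briarlake=9 Cedarfen=13 Juniper=22 → close Juniper (overflow 10)
  22÷2 = 11 each, +1 to first 0
Round 3: Briarlake=20 Cedarfen=24 → close Cedarfen (overflow 17)
  24÷1 = 24 each, +1 to first 0

Closure order: Fernhollow, Juniper, Cedarfen
Last habitat: Briarlake with 44 animals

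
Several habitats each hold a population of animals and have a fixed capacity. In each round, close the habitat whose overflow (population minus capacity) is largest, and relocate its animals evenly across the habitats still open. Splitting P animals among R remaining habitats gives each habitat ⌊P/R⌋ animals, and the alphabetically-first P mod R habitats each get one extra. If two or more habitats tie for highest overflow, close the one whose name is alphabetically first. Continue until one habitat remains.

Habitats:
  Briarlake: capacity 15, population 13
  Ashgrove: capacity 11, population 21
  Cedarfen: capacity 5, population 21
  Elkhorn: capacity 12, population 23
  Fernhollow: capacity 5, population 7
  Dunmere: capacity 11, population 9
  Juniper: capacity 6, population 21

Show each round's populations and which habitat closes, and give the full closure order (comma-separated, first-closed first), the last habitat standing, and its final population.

Round 1: Ashgrove=21 Briarlake=13 Cedarfen=21 Dunmere=9 Elkhorn=23 Fernhollow=7 Juniper=21 → close Cedarfen (overflow 16)
  21÷6 = 3 each, +1 to first 3
Round 2: Ashgrove=25 Briarlake=17 Dunmere=13 Elkhorn=26 Fernhollow=10 Juniper=24 → close Juniper (overflow 18)
  24÷5 = 4 each, +1 to first 4
Round 3: Ashgrove=30 Briarlake=22 Dunmere=18 Elkhorn=31 Fernhollow=14 → close Ashgrove (overflow 19)
  30÷4 = 7 each, +1 to first 2
Round 4: Briarlake=30 Dunmere=26 Elkhorn=38 Fernhollow=21 → close Elkhorn (overflow 26)
  38÷3 = 12 each, +1 to first 2
Round 5: Briarlake=43 Dunmere=39 Fernhollow=33 → close Briarlake (overflow 28)
  43÷2 = 21 each, +1 to first 1
Round 6: Dunmere=61 Fernhollow=54 → close Dunmere (overflow 50)
  61÷1 = 61 each, +1 to first 0

Closure order: Cedarfen, Juniper, Ashgrove, Elkhorn, Briarlake, Dunmere
Last habitat: Fernhollow with 115 animals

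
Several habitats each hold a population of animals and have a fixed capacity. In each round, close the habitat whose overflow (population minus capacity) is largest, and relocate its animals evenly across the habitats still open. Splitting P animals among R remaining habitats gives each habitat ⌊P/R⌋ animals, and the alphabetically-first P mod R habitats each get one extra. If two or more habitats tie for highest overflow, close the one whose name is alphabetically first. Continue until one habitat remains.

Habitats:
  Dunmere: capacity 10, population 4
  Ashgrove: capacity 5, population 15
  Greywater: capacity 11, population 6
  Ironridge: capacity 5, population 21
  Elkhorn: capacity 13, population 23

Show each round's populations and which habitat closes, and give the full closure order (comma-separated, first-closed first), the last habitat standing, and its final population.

Closure order: Ironridge, Ashgrove, Elkhorn, Dunmere
Last habitat: Greywater with 69 animals

Round 1: Ashgrove=15 Dunmere=4 Elkhorn=23 Greywater=6 Ironridge=21 → close Ironridge (overflow 16)
  21÷4 = 5 each, +1 to first 1
Round 2: Ashgrove=21 Dunmere=9 Elkhorn=28 Greywater=11 → close Ashgrove (overflow 16)
  21÷3 = 7 each, +1 to first 0
Round 3: Dunmere=16 Elkhorn=35 Greywater=18 → close Elkhorn (overflow 22)
  35÷2 = 17 each, +1 to first 1
Round 4: Dunmere=34 Greywater=35 → close Dunmere (overflow 24)
  34÷1 = 34 each, +1 to first 0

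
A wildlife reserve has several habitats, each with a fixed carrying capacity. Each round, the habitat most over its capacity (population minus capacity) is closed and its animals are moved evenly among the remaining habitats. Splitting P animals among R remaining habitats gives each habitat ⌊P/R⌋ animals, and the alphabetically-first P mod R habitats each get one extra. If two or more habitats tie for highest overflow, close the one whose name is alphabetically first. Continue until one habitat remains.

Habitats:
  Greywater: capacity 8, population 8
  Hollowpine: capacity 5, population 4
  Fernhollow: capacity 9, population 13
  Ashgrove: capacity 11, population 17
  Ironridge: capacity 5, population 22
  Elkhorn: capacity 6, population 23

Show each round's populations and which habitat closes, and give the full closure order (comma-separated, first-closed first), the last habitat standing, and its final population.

Round 1: Ashgrove=17 Elkhorn=23 Fernhollow=13 Greywater=8 Hollowpine=4 Ironridge=22 → close Elkhorn (overflow 17)
  23÷5 = 4 each, +1 to first 3
Round 2: Ashgrove=22 Fernhollow=18 Greywater=13 Hollowpine=8 Ironridge=26 → close Ironridge (overflow 21)
  26÷4 = 6 each, +1 to first 2
Round 3: Ashgrove=29 Fernhollow=25 Greywater=19 Hollowpine=14 → close Ashgrove (overflow 18)
  29÷3 = 9 each, +1 to first 2
Round 4: Fernhollow=35 Greywater=29 Hollowpine=23 → close Fernhollow (overflow 26)
  35÷2 = 17 each, +1 to first 1
Round 5: Greywater=47 Hollowpine=40 → close Greywater (overflow 39)
  47÷1 = 47 each, +1 to first 0

Closure order: Elkhorn, Ironridge, Ashgrove, Fernhollow, Greywater
Last habitat: Hollowpine with 87 animals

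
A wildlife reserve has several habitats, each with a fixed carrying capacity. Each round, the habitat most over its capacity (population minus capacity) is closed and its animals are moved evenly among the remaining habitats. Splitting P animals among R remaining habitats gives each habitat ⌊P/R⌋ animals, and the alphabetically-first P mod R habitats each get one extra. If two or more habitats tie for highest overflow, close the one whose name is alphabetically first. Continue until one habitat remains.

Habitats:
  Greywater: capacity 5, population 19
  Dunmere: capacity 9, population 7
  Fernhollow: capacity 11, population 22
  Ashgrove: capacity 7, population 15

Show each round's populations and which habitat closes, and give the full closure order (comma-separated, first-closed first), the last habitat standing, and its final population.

Round 1: Ashgrove=15 Dunmere=7 Fernhollow=22 Greywater=19 → close Greywater (overflow 14)
  19÷3 = 6 each, +1 to first 1
Round 2: Ashgrove=22 Dunmere=13 Fernhollow=28 → close Fernhollow (overflow 17)
  28÷2 = 14 each, +1 to first 0
Round 3: Ashgrove=36 Dunmere=27 → close Ashgrove (overflow 29)
  36÷1 = 36 each, +1 to first 0

Closure order: Greywater, Fernhollow, Ashgrove
Last habitat: Dunmere with 63 animals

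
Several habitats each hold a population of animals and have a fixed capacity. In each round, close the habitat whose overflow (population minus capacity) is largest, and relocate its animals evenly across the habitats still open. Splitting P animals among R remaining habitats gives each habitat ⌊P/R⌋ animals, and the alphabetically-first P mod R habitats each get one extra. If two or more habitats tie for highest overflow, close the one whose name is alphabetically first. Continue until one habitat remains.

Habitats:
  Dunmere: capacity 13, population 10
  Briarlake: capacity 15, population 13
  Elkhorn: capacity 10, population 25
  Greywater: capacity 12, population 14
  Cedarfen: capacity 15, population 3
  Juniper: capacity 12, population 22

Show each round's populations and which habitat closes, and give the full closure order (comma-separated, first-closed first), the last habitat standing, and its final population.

Closure order: Elkhorn, Juniper, Greywater, Briarlake, Dunmere
Last habitat: Cedarfen with 87 animals

Round 1: Briarlake=13 Cedarfen=3 Dunmere=10 Elkhorn=25 Greywater=14 Juniper=22 → close Elkhorn (overflow 15)
  25÷5 = 5 each, +1 to first 0
Round 2: Briarlake=18 Cedarfen=8 Dunmere=15 Greywater=19 Juniper=27 → close Juniper (overflow 15)
  27÷4 = 6 each, +1 to first 3
Round 3: Briarlake=25 Cedarfen=15 Dunmere=22 Greywater=25 → close Greywater (overflow 13)
  25÷3 = 8 each, +1 to first 1
Round 4: Briarlake=34 Cedarfen=23 Dunmere=30 → close Briarlake (overflow 19)
  34÷2 = 17 each, +1 to first 0
Round 5: Cedarfen=40 Dunmere=47 → close Dunmere (overflow 34)
  47÷1 = 47 each, +1 to first 0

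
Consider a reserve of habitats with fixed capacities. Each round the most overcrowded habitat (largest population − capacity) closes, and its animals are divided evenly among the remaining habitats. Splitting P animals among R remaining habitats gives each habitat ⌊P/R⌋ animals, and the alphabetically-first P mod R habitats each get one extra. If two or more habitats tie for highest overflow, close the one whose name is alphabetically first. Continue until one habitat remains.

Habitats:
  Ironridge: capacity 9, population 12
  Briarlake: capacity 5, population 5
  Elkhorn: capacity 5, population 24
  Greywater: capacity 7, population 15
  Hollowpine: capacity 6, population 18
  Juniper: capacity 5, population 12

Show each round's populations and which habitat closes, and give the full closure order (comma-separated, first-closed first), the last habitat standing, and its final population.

Closure order: Elkhorn, Hollowpine, Greywater, Juniper, Ironridge
Last habitat: Briarlake with 86 animals

Round 1: Briarlake=5 Elkhorn=24 Greywater=15 Hollowpine=18 Ironridge=12 Juniper=12 → close Elkhorn (overflow 19)
  24÷5 = 4 each, +1 to first 4
Round 2: Briarlake=10 Greywater=20 Hollowpine=23 Ironridge=17 Juniper=16 → close Hollowpine (overflow 17)
  23÷4 = 5 each, +1 to first 3
Round 3: Briarlake=16 Greywater=26 Ironridge=23 Juniper=21 → close Greywater (overflow 19)
  26÷3 = 8 each, +1 to first 2
Round 4: Briarlake=25 Ironridge=32 Juniper=29 → close Juniper (overflow 24)
  29÷2 = 14 each, +1 to first 1
Round 5: Briarlake=40 Ironridge=46 → close Ironridge (overflow 37)
  46÷1 = 46 each, +1 to first 0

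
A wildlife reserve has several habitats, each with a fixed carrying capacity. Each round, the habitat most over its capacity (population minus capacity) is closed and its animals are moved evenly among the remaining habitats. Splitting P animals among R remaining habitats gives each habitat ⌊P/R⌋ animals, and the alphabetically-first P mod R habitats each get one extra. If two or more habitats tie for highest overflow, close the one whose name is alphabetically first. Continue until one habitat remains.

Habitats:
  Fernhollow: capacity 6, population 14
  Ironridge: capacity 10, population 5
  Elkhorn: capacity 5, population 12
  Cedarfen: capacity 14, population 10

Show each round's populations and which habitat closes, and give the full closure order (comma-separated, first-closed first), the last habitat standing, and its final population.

Closure order: Fernhollow, Elkhorn, Cedarfen
Last habitat: Ironridge with 41 animals

Round 1: Cedarfen=10 Elkhorn=12 Fernhollow=14 Ironridge=5 → close Fernhollow (overflow 8)
  14÷3 = 4 each, +1 to first 2
Round 2: Cedarfen=15 Elkhorn=17 Ironridge=9 → close Elkhorn (overflow 12)
  17÷2 = 8 each, +1 to first 1
Round 3: Cedarfen=24 Ironridge=17 → close Cedarfen (overflow 10)
  24÷1 = 24 each, +1 to first 0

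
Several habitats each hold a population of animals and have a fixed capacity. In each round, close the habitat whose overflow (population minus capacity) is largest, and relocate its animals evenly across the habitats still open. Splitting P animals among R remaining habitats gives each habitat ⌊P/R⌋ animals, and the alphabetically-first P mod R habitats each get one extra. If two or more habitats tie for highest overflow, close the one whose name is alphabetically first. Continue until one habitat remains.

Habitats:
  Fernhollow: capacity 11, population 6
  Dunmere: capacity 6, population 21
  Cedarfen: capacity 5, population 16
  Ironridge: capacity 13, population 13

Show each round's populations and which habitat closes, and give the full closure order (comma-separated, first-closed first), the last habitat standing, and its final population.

Round 1: Cedarfen=16 Dunmere=21 Fernhollow=6 Ironridge=13 → close Dunmere (overflow 15)
  21÷3 = 7 each, +1 to first 0
Round 2: Cedarfen=23 Fernhollow=13 Ironridge=20 → close Cedarfen (overflow 18)
  23÷2 = 11 each, +1 to first 1
Round 3: Fernhollow=25 Ironridge=31 → close Ironridge (overflow 18)
  31÷1 = 31 each, +1 to first 0

Closure order: Dunmere, Cedarfen, Ironridge
Last habitat: Fernhollow with 56 animals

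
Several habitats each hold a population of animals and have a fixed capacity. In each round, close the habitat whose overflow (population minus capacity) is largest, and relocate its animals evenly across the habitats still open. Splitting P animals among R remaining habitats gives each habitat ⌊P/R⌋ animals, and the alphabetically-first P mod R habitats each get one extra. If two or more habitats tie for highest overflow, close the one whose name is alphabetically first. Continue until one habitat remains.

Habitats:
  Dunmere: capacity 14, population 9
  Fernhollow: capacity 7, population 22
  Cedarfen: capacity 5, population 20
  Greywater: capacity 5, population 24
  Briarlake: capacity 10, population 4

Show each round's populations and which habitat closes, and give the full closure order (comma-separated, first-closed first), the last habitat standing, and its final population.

Round 1: Briarlake=4 Cedarfen=20 Dunmere=9 Fernhollow=22 Greywater=24 → close Greywater (overflow 19)
  24÷4 = 6 each, +1 to first 0
Round 2: Briarlake=10 Cedarfen=26 Dunmere=15 Fernhollow=28 → close Cedarfen (overflow 21)
  26÷3 = 8 each, +1 to first 2
Round 3: Briarlake=19 Dunmere=24 Fernhollow=36 → close Fernhollow (overflow 29)
  36÷2 = 18 each, +1 to first 0
Round 4: Briarlake=37 Dunmere=42 → close Dunmere (overflow 28)
  42÷1 = 42 each, +1 to first 0

Closure order: Greywater, Cedarfen, Fernhollow, Dunmere
Last habitat: Briarlake with 79 animals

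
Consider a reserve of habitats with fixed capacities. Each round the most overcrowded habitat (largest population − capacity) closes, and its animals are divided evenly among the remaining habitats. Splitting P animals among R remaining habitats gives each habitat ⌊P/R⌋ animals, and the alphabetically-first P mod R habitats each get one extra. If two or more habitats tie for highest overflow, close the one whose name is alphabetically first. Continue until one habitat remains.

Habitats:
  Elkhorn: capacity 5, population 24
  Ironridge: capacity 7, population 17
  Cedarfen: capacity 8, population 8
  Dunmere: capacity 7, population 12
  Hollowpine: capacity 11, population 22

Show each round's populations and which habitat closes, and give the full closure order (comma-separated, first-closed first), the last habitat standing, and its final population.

Closure order: Elkhorn, Hollowpine, Ironridge, Dunmere
Last habitat: Cedarfen with 83 animals

Round 1: Cedarfen=8 Dunmere=12 Elkhorn=24 Hollowpine=22 Ironridge=17 → close Elkhorn (overflow 19)
  24÷4 = 6 each, +1 to first 0
Round 2: Cedarfen=14 Dunmere=18 Hollowpine=28 Ironridge=23 → close Hollowpine (overflow 17)
  28÷3 = 9 each, +1 to first 1
Round 3: Cedarfen=24 Dunmere=27 Ironridge=32 → close Ironridge (overflow 25)
  32÷2 = 16 each, +1 to first 0
Round 4: Cedarfen=40 Dunmere=43 → close Dunmere (overflow 36)
  43÷1 = 43 each, +1 to first 0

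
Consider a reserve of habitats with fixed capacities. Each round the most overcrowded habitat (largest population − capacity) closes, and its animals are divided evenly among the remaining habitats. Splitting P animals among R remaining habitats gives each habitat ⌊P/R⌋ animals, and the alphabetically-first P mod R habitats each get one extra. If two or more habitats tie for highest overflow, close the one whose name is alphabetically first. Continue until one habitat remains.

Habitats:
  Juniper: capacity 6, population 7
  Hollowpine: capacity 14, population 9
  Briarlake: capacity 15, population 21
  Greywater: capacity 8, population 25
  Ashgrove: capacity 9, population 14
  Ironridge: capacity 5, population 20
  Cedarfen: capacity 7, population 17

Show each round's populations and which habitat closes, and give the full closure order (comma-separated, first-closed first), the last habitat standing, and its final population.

Closure order: Greywater, Ironridge, Cedarfen, Ashgrove, Briarlake, Juniper
Last habitat: Hollowpine with 113 animals

Round 1: Ashgrove=14 Briarlake=21 Cedarfen=17 Greywater=25 Hollowpine=9 Ironridge=20 Juniper=7 → close Greywater (overflow 17)
  25÷6 = 4 each, +1 to first 1
Round 2: Ashgrove=19 Briarlake=25 Cedarfen=21 Hollowpine=13 Ironridge=24 Juniper=11 → close Ironridge (overflow 19)
  24÷5 = 4 each, +1 to first 4
Round 3: Ashgrove=24 Briarlake=30 Cedarfen=26 Hollowpine=18 Juniper=15 → close Cedarfen (overflow 19)
  26÷4 = 6 each, +1 to first 2
Round 4: Ashgrove=31 Briarlake=37 Hollowpine=24 Juniper=21 → close Ashgrove (overflow 22)
  31÷3 = 10 each, +1 to first 1
Round 5: Briarlake=48 Hollowpine=34 Juniper=31 → close Briarlake (overflow 33)
  48÷2 = 24 each, +1 to first 0
Round 6: Hollowpine=58 Juniper=55 → close Juniper (overflow 49)
  55÷1 = 55 each, +1 to first 0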